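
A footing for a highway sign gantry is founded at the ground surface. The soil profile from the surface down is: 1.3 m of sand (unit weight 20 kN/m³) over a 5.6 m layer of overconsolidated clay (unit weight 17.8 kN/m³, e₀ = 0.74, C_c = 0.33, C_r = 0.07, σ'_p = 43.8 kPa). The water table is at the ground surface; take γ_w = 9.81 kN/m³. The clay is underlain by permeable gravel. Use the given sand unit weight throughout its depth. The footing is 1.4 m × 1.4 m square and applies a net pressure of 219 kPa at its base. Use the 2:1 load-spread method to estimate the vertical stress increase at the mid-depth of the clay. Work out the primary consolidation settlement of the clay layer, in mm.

S_c ≈ 79.5 mm

Mid-depth of clay below the ground surface: z = 1.3 + 5.6/2 = 4.1 m.
Total vertical stress at mid-clay: σ_v = 20×1.3 + 17.8×2.8 = 75.84 kPa.
Pore pressure: u = 9.81×(4.1 − 0) = 40.221 kPa.
Initial effective stress: σ'_0 = σ_v − u = 75.84 − 40.221 = 35.619 kPa.
Stress increase at mid-clay by the 2:1 spreading method:
Δσ = qBL/((B+z)(L+z)) = 219×1.4×1.4/((1.4+4.1)(1.4+4.1)) = 14.19 kPa
Final effective stress: σ'_f = 35.619 + 14.19 = 49.809 kPa.
σ'_f = 49.809 > σ'_p = 43.8 kPa, so the stress path crosses the preconsolidation pressure — recompression up to σ'_p, then virgin compression beyond:
S_c = H/(1+e₀)·[C_r·log₁₀(σ'_p/σ'_0) + C_c·log₁₀(σ'_f/σ'_p)]
    = 5.6/1.74 × [0.07×log₁₀(43.8/35.619) + 0.33×log₁₀(49.809/43.8)]
    = 3.2184 × [0.0062855 + 0.018425] = 0.07953 m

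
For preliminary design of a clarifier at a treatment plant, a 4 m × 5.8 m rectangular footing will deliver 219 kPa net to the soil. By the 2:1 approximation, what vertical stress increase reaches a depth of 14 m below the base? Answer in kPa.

Δσ_z ≈ 14.3 kPa

By the 2:1 method the load spreads at 1 horizontal : 2 vertical, so at depth z the loaded area has grown by z in each plan dimension:
Δσ = qBL/((B+z)(L+z)) = 219×4×5.8/((4+14)(5.8+14)) = 14.256 kPa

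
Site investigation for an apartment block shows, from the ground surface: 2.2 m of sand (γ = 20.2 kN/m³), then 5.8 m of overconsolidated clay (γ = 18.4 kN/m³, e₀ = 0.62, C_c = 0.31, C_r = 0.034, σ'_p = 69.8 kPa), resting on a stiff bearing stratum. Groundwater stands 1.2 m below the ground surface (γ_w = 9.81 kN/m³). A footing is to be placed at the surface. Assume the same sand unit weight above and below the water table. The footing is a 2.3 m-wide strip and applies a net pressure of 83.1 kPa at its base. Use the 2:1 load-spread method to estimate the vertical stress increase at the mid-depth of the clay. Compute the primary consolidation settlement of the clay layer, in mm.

S_c ≈ 105 mm

Mid-depth of clay below the ground surface: z = 2.2 + 5.8/2 = 5.1 m.
Total vertical stress at mid-clay: σ_v = 20.2×2.2 + 18.4×2.9 = 97.8 kPa.
Pore pressure: u = 9.81×(5.1 − 1.2) = 38.259 kPa.
Initial effective stress: σ'_0 = σ_v − u = 97.8 − 38.259 = 59.541 kPa.
Stress increase at mid-clay by the 2:1 spreading method:
Δσ = qB/(B+z) = 83.1×2.3/(2.3+5.1) = 25.828 kPa
Final effective stress: σ'_f = 59.541 + 25.828 = 85.369 kPa.
σ'_f = 85.369 > σ'_p = 69.8 kPa, so the stress path crosses the preconsolidation pressure — recompression up to σ'_p, then virgin compression beyond:
S_c = H/(1+e₀)·[C_r·log₁₀(σ'_p/σ'_0) + C_c·log₁₀(σ'_f/σ'_p)]
    = 5.8/1.62 × [0.034×log₁₀(69.8/59.541) + 0.31×log₁₀(85.369/69.8)]
    = 3.5802 × [0.0023473 + 0.027108] = 0.1055 m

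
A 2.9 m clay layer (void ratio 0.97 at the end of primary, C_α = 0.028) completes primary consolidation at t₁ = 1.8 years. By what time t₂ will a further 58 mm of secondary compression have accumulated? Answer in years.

S_s = C_α·H/(1+e_p)·log₁₀(t₂/t₁) ⇒ log₁₀(t₂/t₁) = S_s·(1+e_p)/(C_α·H).
log₁₀(t₂/t₁) = 0.058 × (1+0.97) / (0.028×2.9) = 1.407
t₂ = t₁ × 10^1.407 = 1.8 × 25.54 = 45.96 years

t₂ ≈ 46 years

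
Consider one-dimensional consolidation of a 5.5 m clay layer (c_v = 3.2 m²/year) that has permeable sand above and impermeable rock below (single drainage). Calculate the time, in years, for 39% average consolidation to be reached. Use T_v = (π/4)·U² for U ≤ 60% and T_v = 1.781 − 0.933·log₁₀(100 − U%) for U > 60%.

Drainage path length: H_d = H = 5.5 m (single drainage).
U ≤ 60%: T_v = (π/4)·U² = (π/4)×0.39² = 0.11946.
t = T_v·H_d²/c_v = 0.11946×5.5²/3.2 = 1.129 years.

t ≈ 1.13 years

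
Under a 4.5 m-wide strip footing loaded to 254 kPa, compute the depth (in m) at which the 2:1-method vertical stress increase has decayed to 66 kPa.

2:1 spreading — at depth z the loaded area has grown by z in each plan dimension:
qB/(B+z) = Δσ_z ⇒ z = qB/Δσ_z − B = 254×4.5/66 − 4.5 = 12.82 m

z ≈ 12.8 m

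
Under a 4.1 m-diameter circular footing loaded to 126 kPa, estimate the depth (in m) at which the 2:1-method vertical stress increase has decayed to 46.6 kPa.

z ≈ 2.64 m

2:1 spreading — at depth z the loaded area has grown by z in each plan dimension:
qD²/(D+z)² = Δσ_z ⇒ z = D(√(q/Δσ_z) − 1) = 4.1×(√(126/46.6) − 1) = 2.642 m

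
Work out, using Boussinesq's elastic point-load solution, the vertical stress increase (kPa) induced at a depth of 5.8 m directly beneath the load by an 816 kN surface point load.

Δσ_z ≈ 11.6 kPa

Boussinesq vertical stress below a point load on an elastic half-space:
Δσ_z = 3P/(2πz²) · [1 + (r/z)²]^(−5/2)
r/z = 0/5.8 = 0; [1+(r/z)²]^(−5/2) = 1.
Δσ_z = 3×816/(2π×5.8²) × 1 = 11.582 × 1 = 11.58 kPa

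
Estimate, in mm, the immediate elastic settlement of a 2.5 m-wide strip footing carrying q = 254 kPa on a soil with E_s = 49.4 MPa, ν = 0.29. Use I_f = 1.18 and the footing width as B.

S_e ≈ 13.9 mm

Immediate (elastic) settlement: S_e = q·B·(1−ν²)/E_s · I_f.
E_s = 49.4 MPa = 49400 kPa.
S_e = 254 × 2.5 × (1 − 0.29²) / 49400 × 1.18
    = 254 × 2.5 × 0.9159 / 49400 × 1.18
    = 0.01389 m = 13.89 mm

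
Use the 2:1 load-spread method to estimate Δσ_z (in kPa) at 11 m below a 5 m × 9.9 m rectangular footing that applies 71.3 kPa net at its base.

By the 2:1 method the load spreads at 1 horizontal : 2 vertical, so at depth z the loaded area has grown by z in each plan dimension:
Δσ = qBL/((B+z)(L+z)) = 71.3×5×9.9/((5+11)(9.9+11)) = 10.554 kPa

Δσ_z ≈ 10.6 kPa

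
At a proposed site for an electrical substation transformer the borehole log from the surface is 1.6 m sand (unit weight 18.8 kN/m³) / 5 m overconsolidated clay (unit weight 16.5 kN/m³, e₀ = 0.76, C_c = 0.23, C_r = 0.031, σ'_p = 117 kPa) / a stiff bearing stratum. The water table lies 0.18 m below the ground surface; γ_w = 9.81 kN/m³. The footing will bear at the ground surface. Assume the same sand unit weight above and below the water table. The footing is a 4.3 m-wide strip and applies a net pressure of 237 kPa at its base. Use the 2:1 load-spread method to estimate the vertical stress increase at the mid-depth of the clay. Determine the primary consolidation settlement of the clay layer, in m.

Mid-depth of clay below the ground surface: z = 1.6 + 5/2 = 4.1 m.
Total vertical stress at mid-clay: σ_v = 18.8×1.6 + 16.5×2.5 = 71.33 kPa.
Pore pressure: u = 9.81×(4.1 − 0.18) = 38.455 kPa.
Initial effective stress: σ'_0 = σ_v − u = 71.33 − 38.455 = 32.875 kPa.
Stress increase at mid-clay by the 2:1 spreading method:
Δσ = qB/(B+z) = 237×4.3/(4.3+4.1) = 121.32 kPa
Final effective stress: σ'_f = 32.875 + 121.32 = 154.19 kPa.
σ'_f = 154.19 > σ'_p = 117 kPa, so the stress path crosses the preconsolidation pressure — recompression up to σ'_p, then virgin compression beyond:
S_c = H/(1+e₀)·[C_r·log₁₀(σ'_p/σ'_0) + C_c·log₁₀(σ'_f/σ'_p)]
    = 5/1.76 × [0.031×log₁₀(117/32.875) + 0.23×log₁₀(154.19/117)]
    = 2.8409 × [0.017091 + 0.02757] = 0.1269 m

S_c ≈ 0.127 m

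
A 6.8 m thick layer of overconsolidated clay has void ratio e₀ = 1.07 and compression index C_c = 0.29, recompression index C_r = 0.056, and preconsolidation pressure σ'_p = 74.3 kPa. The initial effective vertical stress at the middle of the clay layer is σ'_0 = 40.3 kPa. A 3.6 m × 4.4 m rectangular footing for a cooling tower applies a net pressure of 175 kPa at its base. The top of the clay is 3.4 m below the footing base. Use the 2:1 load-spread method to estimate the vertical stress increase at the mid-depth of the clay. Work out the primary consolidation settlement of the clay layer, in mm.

S_c ≈ 37.1 mm

Mid-depth of clay below the footing base: z = 3.4 + 6.8/2 = 6.8 m.
Stress increase at mid-clay by the 2:1 spreading method:
Δσ = qBL/((B+z)(L+z)) = 175×3.6×4.4/((3.6+6.8)(4.4+6.8)) = 23.798 kPa
Final effective stress: σ'_f = 40.3 + 23.798 = 64.098 kPa.
σ'_f = 64.098 ≤ σ'_p = 74.3 kPa, so the clay remains overconsolidated and only the recompression index applies:
S_c = C_r·H/(1+e₀)·log₁₀(σ'_f/σ'_0) = 0.056×6.8/2.07×log₁₀(64.098/40.3)
    = 0.18396 × 0.20154 = 0.03708 m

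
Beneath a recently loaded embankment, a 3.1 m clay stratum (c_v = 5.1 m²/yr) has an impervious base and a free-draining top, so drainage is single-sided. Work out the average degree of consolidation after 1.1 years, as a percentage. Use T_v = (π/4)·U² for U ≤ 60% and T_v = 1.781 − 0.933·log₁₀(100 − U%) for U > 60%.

Drainage path length: H_d = H = 3.1 m (single drainage).
T_v = c_v·t/H_d² = 5.1×1.1/3.1² = 0.58377.
T_v = 0.58377 corresponds to the U > 60% branch:
U = 1 − 10^((1.781 − T_v)/0.933)/100 = 0.808

U ≈ 80.8 %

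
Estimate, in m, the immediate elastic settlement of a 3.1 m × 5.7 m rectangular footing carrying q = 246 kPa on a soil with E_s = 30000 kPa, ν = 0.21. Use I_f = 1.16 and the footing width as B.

S_e ≈ 0.0282 m

Immediate (elastic) settlement: S_e = q·B·(1−ν²)/E_s · I_f.
S_e = 246 × 3.1 × (1 − 0.21²) / 30000 × 1.16
    = 246 × 3.1 × 0.9559 / 30000 × 1.16
    = 0.02819 m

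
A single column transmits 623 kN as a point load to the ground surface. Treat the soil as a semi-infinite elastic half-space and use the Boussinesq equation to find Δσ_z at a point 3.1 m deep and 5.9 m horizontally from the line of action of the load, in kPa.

Δσ_z ≈ 0.674 kPa

Boussinesq vertical stress below a point load on an elastic half-space:
Δσ_z = 3P/(2πz²) · [1 + (r/z)²]^(−5/2)
r/z = 5.9/3.1 = 1.9032; [1+(r/z)²]^(−5/2) = 0.02177.
Δσ_z = 3×623/(2π×3.1²) × 0.02177 = 30.953 × 0.02177 = 0.6738 kPa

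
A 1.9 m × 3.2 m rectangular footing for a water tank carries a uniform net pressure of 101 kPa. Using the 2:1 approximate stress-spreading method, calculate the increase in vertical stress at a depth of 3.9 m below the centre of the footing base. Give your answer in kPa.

Δσ_z ≈ 14.9 kPa

By the 2:1 method the load spreads at 1 horizontal : 2 vertical, so at depth z the loaded area has grown by z in each plan dimension:
Δσ = qBL/((B+z)(L+z)) = 101×1.9×3.2/((1.9+3.9)(3.2+3.9)) = 14.912 kPa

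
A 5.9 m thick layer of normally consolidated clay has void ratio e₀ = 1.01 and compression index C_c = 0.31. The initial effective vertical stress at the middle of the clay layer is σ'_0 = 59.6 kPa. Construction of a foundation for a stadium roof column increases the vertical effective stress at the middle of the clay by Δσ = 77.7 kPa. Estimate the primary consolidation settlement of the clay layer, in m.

S_c ≈ 0.33 m

Final effective stress: σ'_f = σ'_0 + Δσ = 59.6 + 77.7 = 137.3 kPa.
Normally consolidated clay, so the full stress increment lies on the virgin compression line:
S_c = C_c·H/(1+e₀)·log₁₀(σ'_f/σ'_0) = 0.31×5.9/(1+1.01)×log₁₀(137.3/59.6)
    = 0.90995 × 0.36242 = 0.3298 m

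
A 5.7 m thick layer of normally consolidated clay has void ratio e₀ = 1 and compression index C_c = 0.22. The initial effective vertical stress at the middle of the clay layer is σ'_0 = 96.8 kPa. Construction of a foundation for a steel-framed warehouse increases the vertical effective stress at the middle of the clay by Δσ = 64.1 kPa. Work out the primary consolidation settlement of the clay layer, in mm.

Final effective stress: σ'_f = σ'_0 + Δσ = 96.8 + 64.1 = 160.9 kPa.
Normally consolidated clay, so the full stress increment lies on the virgin compression line:
S_c = C_c·H/(1+e₀)·log₁₀(σ'_f/σ'_0) = 0.22×5.7/(1+1)×log₁₀(160.9/96.8)
    = 0.627 × 0.22068 = 0.1384 m

S_c ≈ 138 mm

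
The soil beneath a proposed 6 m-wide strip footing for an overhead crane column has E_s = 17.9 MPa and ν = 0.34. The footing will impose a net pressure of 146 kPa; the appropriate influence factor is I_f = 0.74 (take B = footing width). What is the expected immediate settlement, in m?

S_e ≈ 0.032 m

Immediate (elastic) settlement: S_e = q·B·(1−ν²)/E_s · I_f.
E_s = 17.9 MPa = 17900 kPa.
S_e = 146 × 6 × (1 − 0.34²) / 17900 × 0.74
    = 146 × 6 × 0.8844 / 17900 × 0.74
    = 0.03203 m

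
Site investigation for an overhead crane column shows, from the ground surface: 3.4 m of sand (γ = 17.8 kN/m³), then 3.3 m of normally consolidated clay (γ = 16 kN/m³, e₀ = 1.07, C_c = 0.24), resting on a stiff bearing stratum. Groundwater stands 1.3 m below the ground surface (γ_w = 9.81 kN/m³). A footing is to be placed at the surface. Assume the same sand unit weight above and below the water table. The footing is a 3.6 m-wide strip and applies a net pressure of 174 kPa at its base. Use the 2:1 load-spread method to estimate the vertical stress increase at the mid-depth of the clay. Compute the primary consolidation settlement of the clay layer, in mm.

Mid-depth of clay below the ground surface: z = 3.4 + 3.3/2 = 5.05 m.
Total vertical stress at mid-clay: σ_v = 17.8×3.4 + 16×1.65 = 86.92 kPa.
Pore pressure: u = 9.81×(5.05 − 1.3) = 36.788 kPa.
Initial effective stress: σ'_0 = σ_v − u = 86.92 − 36.788 = 50.132 kPa.
Stress increase at mid-clay by the 2:1 spreading method:
Δσ = qB/(B+z) = 174×3.6/(3.6+5.05) = 72.416 kPa
Final effective stress: σ'_f = σ'_0 + Δσ = 50.132 + 72.416 = 122.55 kPa.
Normally consolidated clay, so the full stress increment lies on the virgin compression line:
S_c = C_c·H/(1+e₀)·log₁₀(σ'_f/σ'_0) = 0.24×3.3/(1+1.07)×log₁₀(122.55/50.132)
    = 0.38261 × 0.3882 = 0.1485 m

S_c ≈ 149 mm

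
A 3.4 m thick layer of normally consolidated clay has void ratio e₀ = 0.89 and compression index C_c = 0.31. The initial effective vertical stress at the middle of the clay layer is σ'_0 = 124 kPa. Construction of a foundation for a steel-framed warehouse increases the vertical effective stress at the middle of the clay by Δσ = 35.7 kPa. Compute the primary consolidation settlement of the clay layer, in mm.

S_c ≈ 61.3 mm

Final effective stress: σ'_f = σ'_0 + Δσ = 124 + 35.7 = 159.7 kPa.
Normally consolidated clay, so the full stress increment lies on the virgin compression line:
S_c = C_c·H/(1+e₀)·log₁₀(σ'_f/σ'_0) = 0.31×3.4/(1+0.89)×log₁₀(159.7/124)
    = 0.55767 × 0.10988 = 0.06128 m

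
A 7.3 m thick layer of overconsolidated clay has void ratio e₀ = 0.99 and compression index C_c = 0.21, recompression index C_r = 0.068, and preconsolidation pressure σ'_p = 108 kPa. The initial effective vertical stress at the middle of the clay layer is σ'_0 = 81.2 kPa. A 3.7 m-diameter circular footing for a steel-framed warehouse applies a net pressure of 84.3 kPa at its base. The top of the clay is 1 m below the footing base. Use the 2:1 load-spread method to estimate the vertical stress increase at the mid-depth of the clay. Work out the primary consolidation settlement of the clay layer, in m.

S_c ≈ 0.0201 m

Mid-depth of clay below the footing base: z = 1 + 7.3/2 = 4.65 m.
Stress increase at mid-clay by the 2:1 spreading method:
Δσ ≈ qD²/(D+z)² = 84.3×3.7²/(3.7+4.65)² = 16.552 kPa
Final effective stress: σ'_f = 81.2 + 16.552 = 97.752 kPa.
σ'_f = 97.752 ≤ σ'_p = 108 kPa, so the clay remains overconsolidated and only the recompression index applies:
S_c = C_r·H/(1+e₀)·log₁₀(σ'_f/σ'_0) = 0.068×7.3/1.99×log₁₀(97.752/81.2)
    = 0.24944 × 0.08057 = 0.0201 m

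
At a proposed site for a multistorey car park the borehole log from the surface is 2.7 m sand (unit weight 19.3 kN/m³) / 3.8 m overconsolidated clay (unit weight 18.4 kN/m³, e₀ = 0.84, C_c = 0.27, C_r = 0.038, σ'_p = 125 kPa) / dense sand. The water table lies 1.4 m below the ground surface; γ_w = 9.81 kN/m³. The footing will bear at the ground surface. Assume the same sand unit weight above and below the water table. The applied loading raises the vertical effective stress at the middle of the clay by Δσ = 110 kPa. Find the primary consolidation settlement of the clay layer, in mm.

S_c ≈ 95.8 mm

Mid-depth of clay below the ground surface: z = 2.7 + 3.8/2 = 4.6 m.
Total vertical stress at mid-clay: σ_v = 19.3×2.7 + 18.4×1.9 = 87.07 kPa.
Pore pressure: u = 9.81×(4.6 − 1.4) = 31.392 kPa.
Initial effective stress: σ'_0 = σ_v − u = 87.07 − 31.392 = 55.678 kPa.
Final effective stress: σ'_f = 55.678 + 110 = 165.68 kPa.
σ'_f = 165.68 > σ'_p = 125 kPa, so the stress path crosses the preconsolidation pressure — recompression up to σ'_p, then virgin compression beyond:
S_c = H/(1+e₀)·[C_r·log₁₀(σ'_p/σ'_0) + C_c·log₁₀(σ'_f/σ'_p)]
    = 3.8/1.84 × [0.038×log₁₀(125/55.678) + 0.27×log₁₀(165.68/125)]
    = 2.0652 × [0.013347 + 0.033037] = 0.09579 m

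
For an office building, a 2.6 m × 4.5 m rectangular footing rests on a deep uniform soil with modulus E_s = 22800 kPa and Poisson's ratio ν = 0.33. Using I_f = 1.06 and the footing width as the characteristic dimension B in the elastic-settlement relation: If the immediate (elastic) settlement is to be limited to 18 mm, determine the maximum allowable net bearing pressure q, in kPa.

q ≈ 167 kPa

S_e = q·B·(1−ν²)/E_s · I_f  ⇒  q = S_e·E_s / (B·(1−ν²)·I_f).
q = 0.018 × 22800 / (2.6 × 0.8911 × 1.06) = 167.1 kPa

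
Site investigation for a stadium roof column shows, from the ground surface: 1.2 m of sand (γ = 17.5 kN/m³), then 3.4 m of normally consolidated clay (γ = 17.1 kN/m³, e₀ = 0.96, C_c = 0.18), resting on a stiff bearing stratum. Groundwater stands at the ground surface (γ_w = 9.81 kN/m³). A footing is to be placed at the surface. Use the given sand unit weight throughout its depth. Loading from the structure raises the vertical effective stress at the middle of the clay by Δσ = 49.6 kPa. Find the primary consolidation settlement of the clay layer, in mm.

S_c ≈ 162 mm

Mid-depth of clay below the ground surface: z = 1.2 + 3.4/2 = 2.9 m.
Total vertical stress at mid-clay: σ_v = 17.5×1.2 + 17.1×1.7 = 50.07 kPa.
Pore pressure: u = 9.81×(2.9 − 0) = 28.449 kPa.
Initial effective stress: σ'_0 = σ_v − u = 50.07 − 28.449 = 21.621 kPa.
Final effective stress: σ'_f = σ'_0 + Δσ = 21.621 + 49.6 = 71.221 kPa.
Normally consolidated clay, so the full stress increment lies on the virgin compression line:
S_c = C_c·H/(1+e₀)·log₁₀(σ'_f/σ'_0) = 0.18×3.4/(1+0.96)×log₁₀(71.221/21.621)
    = 0.31224 × 0.51773 = 0.1617 m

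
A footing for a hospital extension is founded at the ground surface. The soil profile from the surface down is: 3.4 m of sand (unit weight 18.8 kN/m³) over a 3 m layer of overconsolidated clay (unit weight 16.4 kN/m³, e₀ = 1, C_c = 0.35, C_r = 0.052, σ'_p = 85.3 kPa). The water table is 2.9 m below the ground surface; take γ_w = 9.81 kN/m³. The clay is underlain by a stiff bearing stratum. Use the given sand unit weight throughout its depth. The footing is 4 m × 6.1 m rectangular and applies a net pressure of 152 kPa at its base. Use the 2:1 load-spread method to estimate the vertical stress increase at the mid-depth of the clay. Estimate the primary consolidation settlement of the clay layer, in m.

Mid-depth of clay below the ground surface: z = 3.4 + 3/2 = 4.9 m.
Total vertical stress at mid-clay: σ_v = 18.8×3.4 + 16.4×1.5 = 88.52 kPa.
Pore pressure: u = 9.81×(4.9 − 2.9) = 19.62 kPa.
Initial effective stress: σ'_0 = σ_v − u = 88.52 − 19.62 = 68.9 kPa.
Stress increase at mid-clay by the 2:1 spreading method:
Δσ = qBL/((B+z)(L+z)) = 152×4×6.1/((4+4.9)(6.1+4.9)) = 37.884 kPa
Final effective stress: σ'_f = 68.9 + 37.884 = 106.78 kPa.
σ'_f = 106.78 > σ'_p = 85.3 kPa, so the stress path crosses the preconsolidation pressure — recompression up to σ'_p, then virgin compression beyond:
S_c = H/(1+e₀)·[C_r·log₁₀(σ'_p/σ'_0) + C_c·log₁₀(σ'_f/σ'_p)]
    = 3/2 × [0.052×log₁₀(85.3/68.9) + 0.35×log₁₀(106.78/85.3)]
    = 1.5 × [0.004822 + 0.034139] = 0.05844 m

S_c ≈ 0.0584 m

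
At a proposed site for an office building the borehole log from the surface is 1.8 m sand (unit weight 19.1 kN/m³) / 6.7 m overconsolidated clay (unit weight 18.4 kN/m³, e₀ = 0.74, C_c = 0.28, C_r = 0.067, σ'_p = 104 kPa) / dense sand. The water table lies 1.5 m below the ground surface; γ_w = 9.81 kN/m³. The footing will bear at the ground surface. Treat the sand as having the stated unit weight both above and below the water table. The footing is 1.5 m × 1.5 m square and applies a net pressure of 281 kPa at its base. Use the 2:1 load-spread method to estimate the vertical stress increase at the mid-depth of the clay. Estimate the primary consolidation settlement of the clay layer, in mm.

S_c ≈ 23.9 mm

Mid-depth of clay below the ground surface: z = 1.8 + 6.7/2 = 5.15 m.
Total vertical stress at mid-clay: σ_v = 19.1×1.8 + 18.4×3.35 = 96.02 kPa.
Pore pressure: u = 9.81×(5.15 − 1.5) = 35.806 kPa.
Initial effective stress: σ'_0 = σ_v − u = 96.02 − 35.806 = 60.214 kPa.
Stress increase at mid-clay by the 2:1 spreading method:
Δσ = qBL/((B+z)(L+z)) = 281×1.5×1.5/((1.5+5.15)(1.5+5.15)) = 14.297 kPa
Final effective stress: σ'_f = 60.214 + 14.297 = 74.511 kPa.
σ'_f = 74.511 ≤ σ'_p = 104 kPa, so the clay remains overconsolidated and only the recompression index applies:
S_c = C_r·H/(1+e₀)·log₁₀(σ'_f/σ'_0) = 0.067×6.7/1.74×log₁₀(74.511/60.214)
    = 0.25799 × 0.092523 = 0.02387 m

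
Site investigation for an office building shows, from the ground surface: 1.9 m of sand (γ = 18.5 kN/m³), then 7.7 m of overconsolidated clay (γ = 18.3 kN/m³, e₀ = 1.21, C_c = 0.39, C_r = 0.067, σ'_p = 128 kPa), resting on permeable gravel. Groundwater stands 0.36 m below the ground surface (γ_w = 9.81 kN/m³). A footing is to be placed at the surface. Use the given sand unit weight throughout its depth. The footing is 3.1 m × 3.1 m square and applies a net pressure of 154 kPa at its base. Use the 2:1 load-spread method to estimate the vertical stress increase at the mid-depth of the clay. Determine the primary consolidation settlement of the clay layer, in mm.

S_c ≈ 31.1 mm

Mid-depth of clay below the ground surface: z = 1.9 + 7.7/2 = 5.75 m.
Total vertical stress at mid-clay: σ_v = 18.5×1.9 + 18.3×3.85 = 105.6 kPa.
Pore pressure: u = 9.81×(5.75 − 0.36) = 52.876 kPa.
Initial effective stress: σ'_0 = σ_v − u = 105.6 − 52.876 = 52.724 kPa.
Stress increase at mid-clay by the 2:1 spreading method:
Δσ = qBL/((B+z)(L+z)) = 154×3.1×3.1/((3.1+5.75)(3.1+5.75)) = 18.895 kPa
Final effective stress: σ'_f = 52.724 + 18.895 = 71.619 kPa.
σ'_f = 71.619 ≤ σ'_p = 128 kPa, so the clay remains overconsolidated and only the recompression index applies:
S_c = C_r·H/(1+e₀)·log₁₀(σ'_f/σ'_0) = 0.067×7.7/2.21×log₁₀(71.619/52.724)
    = 0.23344 × 0.13302 = 0.03105 m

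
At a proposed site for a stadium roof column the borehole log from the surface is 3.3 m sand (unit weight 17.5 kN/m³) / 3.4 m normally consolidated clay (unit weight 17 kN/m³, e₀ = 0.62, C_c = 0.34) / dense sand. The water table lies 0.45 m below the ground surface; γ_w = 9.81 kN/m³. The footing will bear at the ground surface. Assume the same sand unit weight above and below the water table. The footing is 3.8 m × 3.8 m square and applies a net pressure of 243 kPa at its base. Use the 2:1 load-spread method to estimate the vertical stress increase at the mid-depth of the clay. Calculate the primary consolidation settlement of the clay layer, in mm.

Mid-depth of clay below the ground surface: z = 3.3 + 3.4/2 = 5 m.
Total vertical stress at mid-clay: σ_v = 17.5×3.3 + 17×1.7 = 86.65 kPa.
Pore pressure: u = 9.81×(5 − 0.45) = 44.636 kPa.
Initial effective stress: σ'_0 = σ_v − u = 86.65 − 44.636 = 42.014 kPa.
Stress increase at mid-clay by the 2:1 spreading method:
Δσ = qBL/((B+z)(L+z)) = 243×3.8×3.8/((3.8+5)(3.8+5)) = 45.311 kPa
Final effective stress: σ'_f = σ'_0 + Δσ = 42.014 + 45.311 = 87.325 kPa.
Normally consolidated clay, so the full stress increment lies on the virgin compression line:
S_c = C_c·H/(1+e₀)·log₁₀(σ'_f/σ'_0) = 0.34×3.4/(1+0.62)×log₁₀(87.325/42.014)
    = 0.71358 × 0.31774 = 0.2267 m

S_c ≈ 227 mm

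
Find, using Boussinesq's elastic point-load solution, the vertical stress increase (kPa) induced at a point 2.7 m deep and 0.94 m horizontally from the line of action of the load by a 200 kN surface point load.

Δσ_z ≈ 9.84 kPa

Boussinesq vertical stress below a point load on an elastic half-space:
Δσ_z = 3P/(2πz²) · [1 + (r/z)²]^(−5/2)
r/z = 0.94/2.7 = 0.34815; [1+(r/z)²]^(−5/2) = 0.75125.
Δσ_z = 3×200/(2π×2.7²) × 0.75125 = 13.099 × 0.75125 = 9.841 kPa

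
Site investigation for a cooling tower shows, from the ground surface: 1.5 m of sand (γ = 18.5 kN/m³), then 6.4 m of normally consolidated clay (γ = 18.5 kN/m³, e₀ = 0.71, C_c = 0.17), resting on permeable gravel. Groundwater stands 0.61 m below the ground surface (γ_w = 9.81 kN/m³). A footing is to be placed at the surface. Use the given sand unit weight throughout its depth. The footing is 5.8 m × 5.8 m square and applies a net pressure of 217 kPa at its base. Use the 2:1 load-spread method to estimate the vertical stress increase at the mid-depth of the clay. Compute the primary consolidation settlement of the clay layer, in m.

S_c ≈ 0.244 m

Mid-depth of clay below the ground surface: z = 1.5 + 6.4/2 = 4.7 m.
Total vertical stress at mid-clay: σ_v = 18.5×1.5 + 18.5×3.2 = 86.95 kPa.
Pore pressure: u = 9.81×(4.7 − 0.61) = 40.123 kPa.
Initial effective stress: σ'_0 = σ_v − u = 86.95 − 40.123 = 46.827 kPa.
Stress increase at mid-clay by the 2:1 spreading method:
Δσ = qBL/((B+z)(L+z)) = 217×5.8×5.8/((5.8+4.7)(5.8+4.7)) = 66.212 kPa
Final effective stress: σ'_f = σ'_0 + Δσ = 46.827 + 66.212 = 113.04 kPa.
Normally consolidated clay, so the full stress increment lies on the virgin compression line:
S_c = C_c·H/(1+e₀)·log₁₀(σ'_f/σ'_0) = 0.17×6.4/(1+0.71)×log₁₀(113.04/46.827)
    = 0.63626 × 0.38274 = 0.2435 m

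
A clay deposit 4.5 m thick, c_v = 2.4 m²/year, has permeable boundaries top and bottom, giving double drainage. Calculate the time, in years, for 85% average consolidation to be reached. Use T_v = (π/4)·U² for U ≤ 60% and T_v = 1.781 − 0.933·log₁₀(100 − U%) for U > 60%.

t ≈ 1.44 years

Drainage path length: H_d = H/2 = 2.25 m (double drainage).
U > 60%: T_v = 1.781 − 0.933·log₁₀(100 − 85) = 0.68371.
t = T_v·H_d²/c_v = 0.68371×2.25²/2.4 = 1.442 years.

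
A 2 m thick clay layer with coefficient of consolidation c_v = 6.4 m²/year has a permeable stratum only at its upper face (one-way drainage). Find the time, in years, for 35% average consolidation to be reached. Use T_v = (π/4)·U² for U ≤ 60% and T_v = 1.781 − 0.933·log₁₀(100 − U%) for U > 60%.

Drainage path length: H_d = H = 2 m (single drainage).
U ≤ 60%: T_v = (π/4)·U² = (π/4)×0.35² = 0.096211.
t = T_v·H_d²/c_v = 0.096211×2²/6.4 = 0.06013 years.

t ≈ 0.0601 years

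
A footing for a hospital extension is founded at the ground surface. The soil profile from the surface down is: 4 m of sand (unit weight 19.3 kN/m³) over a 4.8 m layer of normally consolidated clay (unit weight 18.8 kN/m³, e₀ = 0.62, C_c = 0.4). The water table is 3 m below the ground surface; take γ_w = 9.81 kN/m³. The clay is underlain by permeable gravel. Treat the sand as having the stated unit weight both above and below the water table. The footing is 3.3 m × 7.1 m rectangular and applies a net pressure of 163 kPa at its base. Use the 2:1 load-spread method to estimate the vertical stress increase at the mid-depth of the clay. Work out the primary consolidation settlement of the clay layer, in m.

S_c ≈ 0.146 m

Mid-depth of clay below the ground surface: z = 4 + 4.8/2 = 6.4 m.
Total vertical stress at mid-clay: σ_v = 19.3×4 + 18.8×2.4 = 122.32 kPa.
Pore pressure: u = 9.81×(6.4 − 3) = 33.354 kPa.
Initial effective stress: σ'_0 = σ_v − u = 122.32 − 33.354 = 88.966 kPa.
Stress increase at mid-clay by the 2:1 spreading method:
Δσ = qBL/((B+z)(L+z)) = 163×3.3×7.1/((3.3+6.4)(7.1+6.4)) = 29.164 kPa
Final effective stress: σ'_f = σ'_0 + Δσ = 88.966 + 29.164 = 118.13 kPa.
Normally consolidated clay, so the full stress increment lies on the virgin compression line:
S_c = C_c·H/(1+e₀)·log₁₀(σ'_f/σ'_0) = 0.4×4.8/(1+0.62)×log₁₀(118.13/88.966)
    = 1.1852 × 0.12314 = 0.1459 m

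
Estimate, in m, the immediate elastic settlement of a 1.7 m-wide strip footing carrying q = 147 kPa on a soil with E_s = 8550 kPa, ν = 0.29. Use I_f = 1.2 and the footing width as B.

S_e ≈ 0.0321 m

Immediate (elastic) settlement: S_e = q·B·(1−ν²)/E_s · I_f.
S_e = 147 × 1.7 × (1 − 0.29²) / 8550 × 1.2
    = 147 × 1.7 × 0.9159 / 8550 × 1.2
    = 0.03212 m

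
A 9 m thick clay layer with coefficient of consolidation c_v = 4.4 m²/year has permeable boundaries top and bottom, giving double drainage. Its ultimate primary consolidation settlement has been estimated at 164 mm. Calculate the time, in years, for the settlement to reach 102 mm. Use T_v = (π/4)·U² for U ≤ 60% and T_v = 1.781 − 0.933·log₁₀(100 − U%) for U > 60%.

t ≈ 1.42 years

Drainage path length: H_d = H/2 = 4.5 m (double drainage).
U = S(t)/S_ult = 102/164 = 0.622.
U > 60%: T_v = 1.781 − 0.933·log₁₀(100 − 62.195) = 0.30915.
t = T_v·H_d²/c_v = 0.30915×4.5²/4.4 = 1.423 years.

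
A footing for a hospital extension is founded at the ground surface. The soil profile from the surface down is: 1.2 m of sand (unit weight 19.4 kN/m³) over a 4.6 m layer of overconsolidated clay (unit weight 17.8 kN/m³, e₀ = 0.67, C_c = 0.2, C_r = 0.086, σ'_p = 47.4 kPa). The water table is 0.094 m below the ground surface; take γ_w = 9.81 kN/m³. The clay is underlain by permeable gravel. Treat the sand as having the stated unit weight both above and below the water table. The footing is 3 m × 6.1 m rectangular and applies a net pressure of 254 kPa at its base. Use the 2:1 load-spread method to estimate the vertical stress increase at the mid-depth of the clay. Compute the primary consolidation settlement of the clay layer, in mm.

Mid-depth of clay below the ground surface: z = 1.2 + 4.6/2 = 3.5 m.
Total vertical stress at mid-clay: σ_v = 19.4×1.2 + 17.8×2.3 = 64.22 kPa.
Pore pressure: u = 9.81×(3.5 − 0.094) = 33.413 kPa.
Initial effective stress: σ'_0 = σ_v − u = 64.22 − 33.413 = 30.807 kPa.
Stress increase at mid-clay by the 2:1 spreading method:
Δσ = qBL/((B+z)(L+z)) = 254×3×6.1/((3+3.5)(6.1+3.5)) = 74.49 kPa
Final effective stress: σ'_f = 30.807 + 74.49 = 105.3 kPa.
σ'_f = 105.3 > σ'_p = 47.4 kPa, so the stress path crosses the preconsolidation pressure — recompression up to σ'_p, then virgin compression beyond:
S_c = H/(1+e₀)·[C_r·log₁₀(σ'_p/σ'_0) + C_c·log₁₀(σ'_f/σ'_p)]
    = 4.6/1.67 × [0.086×log₁₀(47.4/30.807) + 0.2×log₁₀(105.3/47.4)]
    = 2.7545 × [0.016093 + 0.06933] = 0.2353 m

S_c ≈ 235 mm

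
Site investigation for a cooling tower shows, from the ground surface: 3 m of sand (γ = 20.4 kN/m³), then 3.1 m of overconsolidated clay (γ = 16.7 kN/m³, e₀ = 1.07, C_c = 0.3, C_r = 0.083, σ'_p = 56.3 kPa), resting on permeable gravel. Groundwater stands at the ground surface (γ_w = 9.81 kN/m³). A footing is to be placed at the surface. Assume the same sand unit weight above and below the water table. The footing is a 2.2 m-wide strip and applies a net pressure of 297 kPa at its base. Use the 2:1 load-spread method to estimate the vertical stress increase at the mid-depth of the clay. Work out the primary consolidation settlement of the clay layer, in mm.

Mid-depth of clay below the ground surface: z = 3 + 3.1/2 = 4.55 m.
Total vertical stress at mid-clay: σ_v = 20.4×3 + 16.7×1.55 = 87.085 kPa.
Pore pressure: u = 9.81×(4.55 − 0) = 44.636 kPa.
Initial effective stress: σ'_0 = σ_v − u = 87.085 − 44.636 = 42.449 kPa.
Stress increase at mid-clay by the 2:1 spreading method:
Δσ = qB/(B+z) = 297×2.2/(2.2+4.55) = 96.8 kPa
Final effective stress: σ'_f = 42.449 + 96.8 = 139.25 kPa.
σ'_f = 139.25 > σ'_p = 56.3 kPa, so the stress path crosses the preconsolidation pressure — recompression up to σ'_p, then virgin compression beyond:
S_c = H/(1+e₀)·[C_r·log₁₀(σ'_p/σ'_0) + C_c·log₁₀(σ'_f/σ'_p)]
    = 3.1/2.07 × [0.083×log₁₀(56.3/42.449) + 0.3×log₁₀(139.25/56.3)]
    = 1.4976 × [0.010179 + 0.11799] = 0.1919 m

S_c ≈ 192 mm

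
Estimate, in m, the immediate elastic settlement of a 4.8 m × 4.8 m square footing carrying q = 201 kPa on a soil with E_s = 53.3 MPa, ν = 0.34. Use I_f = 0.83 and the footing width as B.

Immediate (elastic) settlement: S_e = q·B·(1−ν²)/E_s · I_f.
E_s = 53.3 MPa = 53300 kPa.
S_e = 201 × 4.8 × (1 − 0.34²) / 53300 × 0.83
    = 201 × 4.8 × 0.8844 / 53300 × 0.83
    = 0.01329 m

S_e ≈ 0.0133 m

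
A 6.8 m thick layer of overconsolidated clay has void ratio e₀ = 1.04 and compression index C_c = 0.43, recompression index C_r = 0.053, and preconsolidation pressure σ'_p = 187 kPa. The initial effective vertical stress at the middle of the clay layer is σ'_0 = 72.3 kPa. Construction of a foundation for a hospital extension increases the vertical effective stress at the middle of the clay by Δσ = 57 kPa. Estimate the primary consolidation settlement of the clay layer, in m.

S_c ≈ 0.0446 m

Final effective stress: σ'_f = 72.3 + 57 = 129.3 kPa.
σ'_f = 129.3 ≤ σ'_p = 187 kPa, so the clay remains overconsolidated and only the recompression index applies:
S_c = C_r·H/(1+e₀)·log₁₀(σ'_f/σ'_0) = 0.053×6.8/2.04×log₁₀(129.3/72.3)
    = 0.17666 × 0.25246 = 0.0446 m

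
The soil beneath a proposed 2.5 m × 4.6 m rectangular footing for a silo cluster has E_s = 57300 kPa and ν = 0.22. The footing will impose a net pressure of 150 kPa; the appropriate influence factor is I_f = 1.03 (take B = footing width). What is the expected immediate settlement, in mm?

Immediate (elastic) settlement: S_e = q·B·(1−ν²)/E_s · I_f.
S_e = 150 × 2.5 × (1 − 0.22²) / 57300 × 1.03
    = 150 × 2.5 × 0.9516 / 57300 × 1.03
    = 0.006415 m = 6.415 mm

S_e ≈ 6.41 mm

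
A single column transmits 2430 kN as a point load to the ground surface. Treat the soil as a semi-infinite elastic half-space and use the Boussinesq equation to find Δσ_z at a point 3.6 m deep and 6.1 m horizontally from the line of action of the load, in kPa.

Δσ_z ≈ 3.04 kPa

Boussinesq vertical stress below a point load on an elastic half-space:
Δσ_z = 3P/(2πz²) · [1 + (r/z)²]^(−5/2)
r/z = 6.1/3.6 = 1.6944; [1+(r/z)²]^(−5/2) = 0.033916.
Δσ_z = 3×2430/(2π×3.6²) × 0.033916 = 89.525 × 0.033916 = 3.036 kPa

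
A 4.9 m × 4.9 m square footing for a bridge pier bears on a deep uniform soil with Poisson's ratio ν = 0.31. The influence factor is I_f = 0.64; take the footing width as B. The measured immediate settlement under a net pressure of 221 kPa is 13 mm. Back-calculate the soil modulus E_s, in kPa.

S_e = q·B·(1−ν²)/E_s · I_f  ⇒  E_s = q·B·(1−ν²)·I_f / S_e.
E_s = 221 × 4.9 × 0.9039 × 0.64 / 0.013 = 48190 kPa

E_s ≈ 48200 kPa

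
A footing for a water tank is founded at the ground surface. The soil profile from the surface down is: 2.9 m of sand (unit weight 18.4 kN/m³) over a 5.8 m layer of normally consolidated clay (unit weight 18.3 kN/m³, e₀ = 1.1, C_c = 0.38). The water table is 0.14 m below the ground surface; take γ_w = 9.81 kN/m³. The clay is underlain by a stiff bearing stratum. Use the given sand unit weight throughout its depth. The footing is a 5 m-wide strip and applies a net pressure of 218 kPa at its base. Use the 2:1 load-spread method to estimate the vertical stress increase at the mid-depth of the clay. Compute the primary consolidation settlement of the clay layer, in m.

Mid-depth of clay below the ground surface: z = 2.9 + 5.8/2 = 5.8 m.
Total vertical stress at mid-clay: σ_v = 18.4×2.9 + 18.3×2.9 = 106.43 kPa.
Pore pressure: u = 9.81×(5.8 − 0.14) = 55.525 kPa.
Initial effective stress: σ'_0 = σ_v − u = 106.43 − 55.525 = 50.905 kPa.
Stress increase at mid-clay by the 2:1 spreading method:
Δσ = qB/(B+z) = 218×5/(5+5.8) = 100.93 kPa
Final effective stress: σ'_f = σ'_0 + Δσ = 50.905 + 100.93 = 151.84 kPa.
Normally consolidated clay, so the full stress increment lies on the virgin compression line:
S_c = C_c·H/(1+e₀)·log₁₀(σ'_f/σ'_0) = 0.38×5.8/(1+1.1)×log₁₀(151.84/50.905)
    = 1.0495 × 0.47463 = 0.4981 m

S_c ≈ 0.498 m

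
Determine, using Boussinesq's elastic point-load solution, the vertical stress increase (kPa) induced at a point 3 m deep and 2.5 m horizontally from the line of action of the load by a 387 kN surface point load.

Boussinesq vertical stress below a point load on an elastic half-space:
Δσ_z = 3P/(2πz²) · [1 + (r/z)²]^(−5/2)
r/z = 2.5/3 = 0.83333; [1+(r/z)²]^(−5/2) = 0.26757.
Δσ_z = 3×387/(2π×3²) × 0.26757 = 20.531 × 0.26757 = 5.493 kPa

Δσ_z ≈ 5.49 kPa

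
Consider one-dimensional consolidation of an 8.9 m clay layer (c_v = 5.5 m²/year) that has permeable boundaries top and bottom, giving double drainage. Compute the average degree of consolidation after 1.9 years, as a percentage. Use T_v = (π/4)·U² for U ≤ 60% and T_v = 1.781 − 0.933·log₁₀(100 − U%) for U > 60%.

U ≈ 78 %

Drainage path length: H_d = H/2 = 4.45 m (double drainage).
T_v = c_v·t/H_d² = 5.5×1.9/4.45² = 0.52771.
T_v = 0.52771 corresponds to the U > 60% branch:
U = 1 − 10^((1.781 − T_v)/0.933)/100 = 0.7796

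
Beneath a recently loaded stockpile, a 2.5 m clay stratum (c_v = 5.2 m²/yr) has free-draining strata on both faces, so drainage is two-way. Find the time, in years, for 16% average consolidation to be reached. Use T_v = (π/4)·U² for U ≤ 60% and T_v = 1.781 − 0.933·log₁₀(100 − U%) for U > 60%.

t ≈ 0.00604 years

Drainage path length: H_d = H/2 = 1.25 m (double drainage).
U ≤ 60%: T_v = (π/4)·U² = (π/4)×0.16² = 0.020106.
t = T_v·H_d²/c_v = 0.020106×1.25²/5.2 = 0.006041 years.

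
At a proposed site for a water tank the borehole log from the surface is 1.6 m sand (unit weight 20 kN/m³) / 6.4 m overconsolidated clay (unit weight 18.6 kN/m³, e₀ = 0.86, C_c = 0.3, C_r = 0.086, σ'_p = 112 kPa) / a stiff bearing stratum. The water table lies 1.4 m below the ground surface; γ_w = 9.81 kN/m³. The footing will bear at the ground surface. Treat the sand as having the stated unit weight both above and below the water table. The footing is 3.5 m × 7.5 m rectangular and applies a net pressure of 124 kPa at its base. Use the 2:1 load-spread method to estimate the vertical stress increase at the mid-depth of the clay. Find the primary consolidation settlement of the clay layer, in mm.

S_c ≈ 56.2 mm

Mid-depth of clay below the ground surface: z = 1.6 + 6.4/2 = 4.8 m.
Total vertical stress at mid-clay: σ_v = 20×1.6 + 18.6×3.2 = 91.52 kPa.
Pore pressure: u = 9.81×(4.8 − 1.4) = 33.354 kPa.
Initial effective stress: σ'_0 = σ_v − u = 91.52 − 33.354 = 58.166 kPa.
Stress increase at mid-clay by the 2:1 spreading method:
Δσ = qBL/((B+z)(L+z)) = 124×3.5×7.5/((3.5+4.8)(7.5+4.8)) = 31.884 kPa
Final effective stress: σ'_f = 58.166 + 31.884 = 90.05 kPa.
σ'_f = 90.05 ≤ σ'_p = 112 kPa, so the clay remains overconsolidated and only the recompression index applies:
S_c = C_r·H/(1+e₀)·log₁₀(σ'_f/σ'_0) = 0.086×6.4/1.86×log₁₀(90.05/58.166)
    = 0.29592 × 0.18981 = 0.05617 m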